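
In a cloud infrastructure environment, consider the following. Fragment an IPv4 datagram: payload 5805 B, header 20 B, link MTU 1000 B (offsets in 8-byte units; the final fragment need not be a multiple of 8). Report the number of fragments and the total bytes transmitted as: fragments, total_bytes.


Max data per non-final fragment = floor((MTU - header)/8)*8 = floor((1000 - 20)/8)*8 = floor(980/8)*8 = 976 B
Final fragment needs no 8-byte alignment: it can carry up to MTU - header = 980 B
Non-final fragments needed = ceil((payload - 980) / 976) = ceil(4825/976) = ceil(4.9436) = 5
Number of fragments = 5 + 1 = 6
Fragment sizes (data): 5 * 976 B + 925 B (last, 925 <= 980 OK)
Total bytes sent = payload + n_frags * header = 5805 + 6*20 = 5805 + 120 = 5925 B

6, 5925


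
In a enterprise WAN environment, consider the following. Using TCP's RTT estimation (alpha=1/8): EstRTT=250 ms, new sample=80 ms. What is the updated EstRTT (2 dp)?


Given: EstRTT = 250 ms, SampleRTT = 80 ms, alpha = 1/8
New EstRTT = (1 - alpha) * EstRTT + alpha * SampleRTT
(7/8) * 250 = 218.75
(1/8) * 80 = 10
New EstRTT = 218.75 + 10 = 228.75 ms -> 228.75 ms (2 dp)

228.75


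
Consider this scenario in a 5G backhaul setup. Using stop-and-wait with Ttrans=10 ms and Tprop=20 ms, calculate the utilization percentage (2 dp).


Given: Ttrans = 10 ms, Tprop = 20 ms
RTT = 2 * Tprop = 2 * 20 = 40 ms
U = Ttrans / (Ttrans + RTT)
U = 10 / (10 + 40)
U = 10 / 50 = 0.2
U% = 20.00%

20.00


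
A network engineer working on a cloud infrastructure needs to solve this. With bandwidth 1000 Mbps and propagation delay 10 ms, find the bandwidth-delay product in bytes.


Given: bandwidth = 1000 Mbps, delay = 10 ms
BDP in bits = 1000 * 10^6 * 10 / 1000
BDP in bits = 10000000
BDP in bytes = 10000000 / 8 = 1250000

1250000


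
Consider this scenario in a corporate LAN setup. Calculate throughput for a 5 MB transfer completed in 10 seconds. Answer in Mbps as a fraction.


Given: file = 5 MB, time = 10 s
File in Mb = 5 * 8 = 40 Mb
Throughput = 40 / 10 Mbps
Throughput = 4 Mbps

4


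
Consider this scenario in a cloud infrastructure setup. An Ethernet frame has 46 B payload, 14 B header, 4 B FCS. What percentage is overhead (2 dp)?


Given: payload = 46 B, header = 14 B, trailer = 4 B
Overhead bytes = header + trailer = 14 + 4 = 18
Total frame = payload + overhead = 46 + 18 = 64
Overhead % = 18 / 64 * 100 = 28.1250% -> 28.13% (2 dp)

28.13


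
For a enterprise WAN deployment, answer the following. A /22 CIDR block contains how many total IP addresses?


Given: CIDR prefix /22
Host bits = 32 - 22 = 10
Total addresses = 2^10 = 1024

1024


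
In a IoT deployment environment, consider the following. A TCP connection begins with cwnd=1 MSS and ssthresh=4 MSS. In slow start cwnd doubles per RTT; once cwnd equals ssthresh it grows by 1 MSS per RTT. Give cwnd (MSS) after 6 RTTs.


RTT 0: cwnd = 1 MSS (initial)
RTT 1: cwnd = 2 MSS (slow start, doubled)
RTT 2: cwnd = 4 MSS (slow start, doubled)
RTT 3: cwnd = 5 MSS (congestion avoidance, +1)
RTT 4: cwnd = 6 MSS (congestion avoidance, +1)
RTT 5: cwnd = 7 MSS (congestion avoidance, +1)
RTT 6: cwnd = 8 MSS (congestion avoidance, +1)

8


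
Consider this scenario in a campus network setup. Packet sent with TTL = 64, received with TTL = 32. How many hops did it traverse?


Given: initial TTL = 64, received TTL = 32
Hops = initial TTL - received TTL
Hops = 64 - 32 = 32

32


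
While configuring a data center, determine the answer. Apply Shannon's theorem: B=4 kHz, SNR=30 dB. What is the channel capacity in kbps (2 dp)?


Given: B = 4 kHz, SNR = 30 dB
SNR linear = 10^(30/10) = 1000
1 + SNR = 1001
log2(1001) = 9.9672262588
C = 4 * 1000 * 9.9672262588 = 39868.9050 bps
C = 39.868905 kbps -> 39.87 kbps (2 dp)

39.87


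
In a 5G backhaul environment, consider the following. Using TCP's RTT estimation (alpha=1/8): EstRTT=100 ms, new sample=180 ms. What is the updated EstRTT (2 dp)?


Given: EstRTT = 100 ms, SampleRTT = 180 ms, alpha = 1/8
New EstRTT = (1 - alpha) * EstRTT + alpha * SampleRTT
(7/8) * 100 = 87.5
(1/8) * 180 = 22.5
New EstRTT = 87.5 + 22.5 = 110 ms -> 110.00 ms (2 dp)

110.00


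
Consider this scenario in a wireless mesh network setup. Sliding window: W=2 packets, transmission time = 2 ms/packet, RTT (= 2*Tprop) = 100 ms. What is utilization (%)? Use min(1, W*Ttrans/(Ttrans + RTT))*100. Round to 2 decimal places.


Given: W = 2, Ttrans = 2 ms, RTT = 100 ms (= 2 * Tprop, Tprop = 50 ms)
Cycle time = Ttrans + RTT = 2 + 100 = 102 ms (first packet sent until its ACK returns)
W * Ttrans = 2 * 2 = 4 ms of sending per cycle
W * Ttrans / (Ttrans + RTT) = 4 / 102 = 0.039216
U = min(1, 0.039216) = 0.039216
U% = 3.92%

3.92


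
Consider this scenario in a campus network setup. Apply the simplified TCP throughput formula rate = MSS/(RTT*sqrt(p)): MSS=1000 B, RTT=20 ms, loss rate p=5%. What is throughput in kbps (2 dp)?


Given: MSS = 1000 bytes, RTT = 20 ms, loss = 5%
RTT in seconds = 20 / 1000 = 0.02
Loss rate = 5% = 0.05
sqrt(loss) = sqrt(0.05) = 0.223606797750
Throughput (bytes/s) = 1000 / (0.02 * 0.223606797750) = 223606.7977
Throughput (kbps) = 223606.7977 * 8 / 1000 = 1788.854382 -> 1788.85 kbps (2 dp)

1788.85


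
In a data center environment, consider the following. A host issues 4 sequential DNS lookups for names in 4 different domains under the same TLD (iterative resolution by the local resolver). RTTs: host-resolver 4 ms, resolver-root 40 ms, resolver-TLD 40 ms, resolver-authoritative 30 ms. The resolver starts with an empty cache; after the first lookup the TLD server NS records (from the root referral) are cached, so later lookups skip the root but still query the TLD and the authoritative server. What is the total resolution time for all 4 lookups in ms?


Lookup 1 (cold cache): local + root + TLD + auth = 4 + 40 + 40 + 30 = 114 ms
Lookups 2..4 (TLD NS cached -> skip root; new domain -> still ask TLD and auth): local + TLD + auth = 4 + 40 + 30 = 74 ms each
Remaining 3 lookups: 3 * 74 = 222 ms
Total = 114 + 222 = 336 ms

336


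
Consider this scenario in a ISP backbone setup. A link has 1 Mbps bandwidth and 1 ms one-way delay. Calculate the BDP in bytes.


Given: bandwidth = 1 Mbps, delay = 1 ms
BDP in bits = 1 * 10^6 * 1 / 1000
BDP in bits = 1000
BDP in bytes = 1000 / 8 = 125

125


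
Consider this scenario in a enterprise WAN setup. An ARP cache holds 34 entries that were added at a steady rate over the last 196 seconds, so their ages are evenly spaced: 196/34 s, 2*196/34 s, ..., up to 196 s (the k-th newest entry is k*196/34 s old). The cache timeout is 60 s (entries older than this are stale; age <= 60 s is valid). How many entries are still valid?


Ages are k * 196/34 s for k = 1..34 (spacing = 5.7647 s).
Entry k is valid iff k * 196/34 <= 60 iff k <= 34 * 60 / 196 = 10.4082
n_valid = floor(10.4082) = 10
(n_stale = 34 - 10 = 24)

10


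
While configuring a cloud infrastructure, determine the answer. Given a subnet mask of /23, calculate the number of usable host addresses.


Given: subnet mask /23
Host bits = 32 - 23 = 9
Total addresses = 2^9 = 512
Usable hosts = 512 - 2 (network + broadcast) = 510

510


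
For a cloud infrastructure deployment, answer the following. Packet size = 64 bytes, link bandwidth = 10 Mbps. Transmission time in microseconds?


Given: packet = 64 bytes, bandwidth = 10 Mbps
Packet in bits = 64 * 8 = 512 bits
Bandwidth = 10 * 10^6 = 10000000 bps
Time = 512 / 10000000 seconds
Time in us = 512 * 10^6 / 10000000 = 51.2

51.2


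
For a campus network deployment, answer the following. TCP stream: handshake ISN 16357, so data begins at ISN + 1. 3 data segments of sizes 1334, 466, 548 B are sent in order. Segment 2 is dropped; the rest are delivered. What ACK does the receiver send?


SYN uses sequence number 16357; first data byte = ISN + 1 = 16358.
Segment 1: SEQ = 16358, len = 1334 B, covers [16358, 17691]
Segment 2: SEQ = 17692, len = 466 B, covers [17692, 18157] [LOST]
Segment 3: SEQ = 18158, len = 548 B, covers [18158, 18705]
In-order data received: bytes [16358, 17691] (segments 1..1).
Segment 2 missing -> gap begins at byte 17692; later segments buffered out of order.
Cumulative ACK = next expected in-order byte = 16358 + 1334 = 17692

17692


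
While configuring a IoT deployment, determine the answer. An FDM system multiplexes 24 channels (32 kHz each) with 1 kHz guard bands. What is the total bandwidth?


Given: 24 channels, 32 kHz each, guard = 1 kHz
Channel bandwidth = 24 * 32 = 768 kHz
Guard bands = 23 gaps * 1 kHz = 23 kHz
Total = 768 + 23 = 791 kHz

791


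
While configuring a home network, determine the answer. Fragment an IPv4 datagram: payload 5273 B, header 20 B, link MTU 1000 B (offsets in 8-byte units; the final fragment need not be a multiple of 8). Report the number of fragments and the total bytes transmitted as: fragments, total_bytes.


Max data per non-final fragment = floor((MTU - header)/8)*8 = floor((1000 - 20)/8)*8 = floor(980/8)*8 = 976 B
Final fragment needs no 8-byte alignment: it can carry up to MTU - header = 980 B
Non-final fragments needed = ceil((payload - 980) / 976) = ceil(4293/976) = ceil(4.3986) = 5
Number of fragments = 5 + 1 = 6
Fragment sizes (data): 5 * 976 B + 393 B (last, 393 <= 980 OK)
Total bytes sent = payload + n_frags * header = 5273 + 6*20 = 5273 + 120 = 5393 B

6, 5393


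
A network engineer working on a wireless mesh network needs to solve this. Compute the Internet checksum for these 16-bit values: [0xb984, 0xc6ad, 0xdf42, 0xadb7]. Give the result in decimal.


Given words: [0xb984, 0xc6ad, 0xdf42, 0xadb7]
Step 1: Sum all words
Raw sum = 47492 + 50861 + 57154 + 44471 = 199978
Step 2: Fold carry: (3370 + 3) = 3373
One's complement = ~3373 & 0xFFFF = 62162

62162


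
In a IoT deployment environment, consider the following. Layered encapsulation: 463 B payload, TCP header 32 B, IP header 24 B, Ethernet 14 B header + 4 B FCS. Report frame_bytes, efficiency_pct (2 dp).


TCP segment = 463 + 32 = 495 B
IP packet = 495 + 24 = 519 B
Ethernet frame = 519 + 14 + 4 = 537 B
Efficiency = app / frame = 463 / 537 = 0.862197 = 86.2197% -> 86.22% (2 dp)

537, 86.22


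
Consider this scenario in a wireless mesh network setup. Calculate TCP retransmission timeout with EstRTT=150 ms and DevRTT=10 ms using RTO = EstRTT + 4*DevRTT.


Given: EstRTT = 150 ms, DevRTT = 10 ms
Timeout = EstRTT + 4 * DevRTT
4 * DevRTT = 4 * 10 = 40
Timeout = 150 + 40 = 190 ms

190


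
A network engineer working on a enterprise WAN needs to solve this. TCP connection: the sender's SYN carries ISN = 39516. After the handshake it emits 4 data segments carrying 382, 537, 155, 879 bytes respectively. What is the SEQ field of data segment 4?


The SYN occupies sequence number ISN = 39516, so the first data byte is ISN + 1 = 39517.
SEQ of data segment i = (ISN + 1) + sum of payload sizes of segments 1..i-1.
Segment 1: SEQ = 39517, payload = 382 bytes
Segment 2: SEQ = 39899, payload = 537 bytes
Segment 3: SEQ = 40436, payload = 155 bytes
Segment 4: SEQ = 40591, payload = 879 bytes
SEQ of segment 4 = 39517 + 382 + 537 + 155 = 40591

40591


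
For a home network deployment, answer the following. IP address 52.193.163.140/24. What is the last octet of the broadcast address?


Given: IP = 52.193.163.140, prefix = /24
Host bits = 32 - 24 = 8
Network last octet = 140 AND mask = 0
Host part size = 2^8 - 1 = 255
Broadcast last octet = 0 OR 255 = 255

255


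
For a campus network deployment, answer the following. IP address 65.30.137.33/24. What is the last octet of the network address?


Given: IP = 65.30.137.33, prefix = /24
Subnet mask = 255.255.255.0
Last octet of IP: 33
Last octet of mask: 0
Network last octet = 33 AND 0 = 0

0


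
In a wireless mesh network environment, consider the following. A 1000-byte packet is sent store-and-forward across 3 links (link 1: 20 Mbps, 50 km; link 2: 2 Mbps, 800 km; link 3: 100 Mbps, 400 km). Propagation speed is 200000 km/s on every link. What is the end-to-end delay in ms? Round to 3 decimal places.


Packet = 1000 bytes = 8000 bits. Store-and-forward: sum (t_trans + t_prop) per link.
Link 1: t_trans = 8000/(20*10^6) s = 0.4000 ms; t_prop = 50/200000 s = 0.2500 ms; subtotal = 0.6500 ms
Link 2: t_trans = 8000/(2*10^6) s = 4.0000 ms; t_prop = 800/200000 s = 4.0000 ms; subtotal = 8.0000 ms
Link 3: t_trans = 8000/(100*10^6) s = 0.0800 ms; t_prop = 400/200000 s = 2.0000 ms; subtotal = 2.0800 ms
End-to-end = 0.6500 + 8.0000 + 2.0800 = 10.7300 ms -> 10.730 ms (3 dp)

10.730


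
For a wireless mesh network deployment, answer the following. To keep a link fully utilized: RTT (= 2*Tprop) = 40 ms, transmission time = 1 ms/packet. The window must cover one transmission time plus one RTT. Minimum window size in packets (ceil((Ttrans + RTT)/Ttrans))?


Given: Ttrans = 1 ms, RTT = 40 ms (= 2 * Tprop, Tprop = 20 ms)
Time until first ACK returns = Ttrans + RTT = 1 + 40 = 41 ms
Need W * Ttrans >= Ttrans + RTT  ->  W >= (Ttrans + RTT) / Ttrans
(Ttrans + RTT) / Ttrans = 41 / 1 = 41
W_min = ceil(41) = 41

41


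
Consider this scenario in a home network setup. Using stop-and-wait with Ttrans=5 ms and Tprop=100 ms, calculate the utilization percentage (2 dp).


Given: Ttrans = 5 ms, Tprop = 100 ms
RTT = 2 * Tprop = 2 * 100 = 200 ms
U = Ttrans / (Ttrans + RTT)
U = 5 / (5 + 200)
U = 5 / 205 = 0.02439
U% = 2.44%

2.44


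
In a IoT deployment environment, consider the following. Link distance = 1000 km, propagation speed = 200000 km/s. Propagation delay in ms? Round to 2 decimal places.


Given: distance = 1000 km, speed = 200000 km/s
Delay = distance / speed = 1000 / 200000 seconds
Delay in ms = 1000 * 1000 / 200000
Delay = 5.0000 ms
Rounded to 2 dp = 5.00 ms

5.00


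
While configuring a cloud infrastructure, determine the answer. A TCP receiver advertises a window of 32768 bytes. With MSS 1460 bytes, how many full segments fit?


Given: RWND = 32768 bytes, MSS = 1460 bytes
Full segments = floor(RWND / MSS)
Full segments = floor(32768 / 1460)
Full segments = floor(22.4438) = 22

22


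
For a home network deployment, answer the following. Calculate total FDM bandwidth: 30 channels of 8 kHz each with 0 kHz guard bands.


Given: 30 channels, 8 kHz each, guard = 0 kHz
Channel bandwidth = 30 * 8 = 240 kHz
Guard bands = 29 gaps * 0 kHz = 0 kHz
Total = 240 + 0 = 240 kHz

240


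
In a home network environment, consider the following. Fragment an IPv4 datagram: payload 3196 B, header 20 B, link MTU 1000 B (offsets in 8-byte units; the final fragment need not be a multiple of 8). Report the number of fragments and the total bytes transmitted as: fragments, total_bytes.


Max data per non-final fragment = floor((MTU - header)/8)*8 = floor((1000 - 20)/8)*8 = floor(980/8)*8 = 976 B
Final fragment needs no 8-byte alignment: it can carry up to MTU - header = 980 B
Non-final fragments needed = ceil((payload - 980) / 976) = ceil(2216/976) = ceil(2.2705) = 3
Number of fragments = 3 + 1 = 4
Fragment sizes (data): 3 * 976 B + 268 B (last, 268 <= 980 OK)
Total bytes sent = payload + n_frags * header = 3196 + 4*20 = 3196 + 80 = 3276 B

4, 3276


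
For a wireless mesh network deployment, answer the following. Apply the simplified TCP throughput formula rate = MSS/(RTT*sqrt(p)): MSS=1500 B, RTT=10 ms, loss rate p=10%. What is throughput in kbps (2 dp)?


Given: MSS = 1500 bytes, RTT = 10 ms, loss = 10%
RTT in seconds = 10 / 1000 = 0.01
Loss rate = 10% = 0.1
sqrt(loss) = sqrt(0.1) = 0.316227766017
Throughput (bytes/s) = 1500 / (0.01 * 0.316227766017) = 474341.6490
Throughput (kbps) = 474341.6490 * 8 / 1000 = 3794.733192 -> 3794.73 kbps (2 dp)

3794.73


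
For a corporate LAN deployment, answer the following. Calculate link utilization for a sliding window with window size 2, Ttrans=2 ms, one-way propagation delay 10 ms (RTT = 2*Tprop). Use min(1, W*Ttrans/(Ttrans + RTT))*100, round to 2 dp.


Given: W = 2, Ttrans = 2 ms, RTT = 20 ms (= 2 * Tprop, Tprop = 10 ms)
Cycle time = Ttrans + RTT = 2 + 20 = 22 ms (first packet sent until its ACK returns)
W * Ttrans = 2 * 2 = 4 ms of sending per cycle
W * Ttrans / (Ttrans + RTT) = 4 / 22 = 0.181818
U = min(1, 0.181818) = 0.181818
U% = 18.18%

18.18


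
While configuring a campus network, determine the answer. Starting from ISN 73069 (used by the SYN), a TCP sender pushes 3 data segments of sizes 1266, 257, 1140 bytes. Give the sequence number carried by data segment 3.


The SYN occupies sequence number ISN = 73069, so the first data byte is ISN + 1 = 73070.
SEQ of data segment i = (ISN + 1) + sum of payload sizes of segments 1..i-1.
Segment 1: SEQ = 73070, payload = 1266 bytes
Segment 2: SEQ = 74336, payload = 257 bytes
Segment 3: SEQ = 74593, payload = 1140 bytes
SEQ of segment 3 = 73070 + 1266 + 257 = 74593

74593


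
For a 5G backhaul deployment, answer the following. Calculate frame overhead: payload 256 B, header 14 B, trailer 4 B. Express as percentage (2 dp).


Given: payload = 256 B, header = 14 B, trailer = 4 B
Overhead bytes = header + trailer = 14 + 4 = 18
Total frame = payload + overhead = 256 + 18 = 274
Overhead % = 18 / 274 * 100 = 6.5693% -> 6.57% (2 dp)

6.57


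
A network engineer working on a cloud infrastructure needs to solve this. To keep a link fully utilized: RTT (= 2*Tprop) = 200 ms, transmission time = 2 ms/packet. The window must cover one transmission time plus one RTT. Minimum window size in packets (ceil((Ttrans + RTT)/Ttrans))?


Given: Ttrans = 2 ms, RTT = 200 ms (= 2 * Tprop, Tprop = 100 ms)
Time until first ACK returns = Ttrans + RTT = 2 + 200 = 202 ms
Need W * Ttrans >= Ttrans + RTT  ->  W >= (Ttrans + RTT) / Ttrans
(Ttrans + RTT) / Ttrans = 202 / 2 = 101
W_min = ceil(101) = 101

101


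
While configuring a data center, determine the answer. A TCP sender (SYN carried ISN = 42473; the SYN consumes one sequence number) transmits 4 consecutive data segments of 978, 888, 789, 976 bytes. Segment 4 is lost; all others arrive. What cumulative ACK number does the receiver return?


SYN uses sequence number 42473; first data byte = ISN + 1 = 42474.
Segment 1: SEQ = 42474, len = 978 B, covers [42474, 43451]
Segment 2: SEQ = 43452, len = 888 B, covers [43452, 44339]
Segment 3: SEQ = 44340, len = 789 B, covers [44340, 45128]
Segment 4: SEQ = 45129, len = 976 B, covers [45129, 46104] [LOST]
In-order data received: bytes [42474, 45128] (segments 1..3).
Segment 4 missing -> gap begins at byte 45129.
Cumulative ACK = next expected in-order byte = 42474 + 978 + 888 + 789 = 45129

45129


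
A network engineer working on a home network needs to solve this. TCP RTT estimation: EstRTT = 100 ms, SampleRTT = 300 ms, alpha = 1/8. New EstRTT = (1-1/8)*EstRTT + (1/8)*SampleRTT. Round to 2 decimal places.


Given: EstRTT = 100 ms, SampleRTT = 300 ms, alpha = 1/8
New EstRTT = (1 - alpha) * EstRTT + alpha * SampleRTT
(7/8) * 100 = 87.5
(1/8) * 300 = 37.5
New EstRTT = 87.5 + 37.5 = 125 ms -> 125.00 ms (2 dp)

125.00


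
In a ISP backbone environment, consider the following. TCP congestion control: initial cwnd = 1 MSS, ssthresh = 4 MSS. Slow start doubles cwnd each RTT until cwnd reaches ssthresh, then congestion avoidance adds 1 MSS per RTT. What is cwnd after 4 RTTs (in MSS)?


RTT 0: cwnd = 1 MSS (initial)
RTT 1: cwnd = 2 MSS (slow start, doubled)
RTT 2: cwnd = 4 MSS (slow start, doubled)
RTT 3: cwnd = 5 MSS (congestion avoidance, +1)
RTT 4: cwnd = 6 MSS (congestion avoidance, +1)

6


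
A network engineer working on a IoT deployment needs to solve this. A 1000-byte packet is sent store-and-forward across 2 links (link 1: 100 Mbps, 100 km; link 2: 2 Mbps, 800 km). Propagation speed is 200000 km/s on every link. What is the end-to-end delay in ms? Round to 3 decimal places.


Packet = 1000 bytes = 8000 bits. Store-and-forward: sum (t_trans + t_prop) per link.
Link 1: t_trans = 8000/(100*10^6) s = 0.0800 ms; t_prop = 100/200000 s = 0.5000 ms; subtotal = 0.5800 ms
Link 2: t_trans = 8000/(2*10^6) s = 4.0000 ms; t_prop = 800/200000 s = 4.0000 ms; subtotal = 8.0000 ms
End-to-end = 0.5800 + 8.0000 = 8.5800 ms -> 8.580 ms (3 dp)

8.580


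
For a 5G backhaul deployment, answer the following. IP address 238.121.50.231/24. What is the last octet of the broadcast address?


Given: IP = 238.121.50.231, prefix = /24
Host bits = 32 - 24 = 8
Network last octet = 231 AND mask = 0
Host part size = 2^8 - 1 = 255
Broadcast last octet = 0 OR 255 = 255

255


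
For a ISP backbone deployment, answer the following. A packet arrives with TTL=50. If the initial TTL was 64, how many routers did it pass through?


Given: initial TTL = 64, received TTL = 50
Hops = initial TTL - received TTL
Hops = 64 - 50 = 14

14


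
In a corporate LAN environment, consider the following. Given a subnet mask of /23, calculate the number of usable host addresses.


Given: subnet mask /23
Host bits = 32 - 23 = 9
Total addresses = 2^9 = 512
Usable hosts = 512 - 2 (network + broadcast) = 510

510


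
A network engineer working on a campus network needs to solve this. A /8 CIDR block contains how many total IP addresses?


Given: CIDR prefix /8
Host bits = 32 - 8 = 24
Total addresses = 2^24 = 16777216

16777216


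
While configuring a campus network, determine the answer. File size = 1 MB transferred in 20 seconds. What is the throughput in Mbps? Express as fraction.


Given: file = 1 MB, time = 20 s
File in Mb = 1 * 8 = 8 Mb
Throughput = 8 / 20 Mbps
Throughput = 2/5 Mbps

2/5


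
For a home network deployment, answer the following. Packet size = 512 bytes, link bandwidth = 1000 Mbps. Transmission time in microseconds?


Given: packet = 512 bytes, bandwidth = 1000 Mbps
Packet in bits = 512 * 8 = 4096 bits
Bandwidth = 1000 * 10^6 = 1000000000 bps
Time = 4096 / 1000000000 seconds
Time in us = 4096 * 10^6 / 1000000000 = 4.096

4.096


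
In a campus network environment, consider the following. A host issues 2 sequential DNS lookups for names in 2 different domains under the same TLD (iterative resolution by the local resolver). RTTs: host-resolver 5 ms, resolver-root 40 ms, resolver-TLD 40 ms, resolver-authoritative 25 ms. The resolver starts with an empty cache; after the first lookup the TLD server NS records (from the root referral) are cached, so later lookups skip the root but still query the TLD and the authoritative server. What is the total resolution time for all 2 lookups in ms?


Lookup 1 (cold cache): local + root + TLD + auth = 5 + 40 + 40 + 25 = 110 ms
Lookups 2..2 (TLD NS cached -> skip root; new domain -> still ask TLD and auth): local + TLD + auth = 5 + 40 + 25 = 70 ms each
Remaining 1 lookups: 1 * 70 = 70 ms
Total = 110 + 70 = 180 ms

180


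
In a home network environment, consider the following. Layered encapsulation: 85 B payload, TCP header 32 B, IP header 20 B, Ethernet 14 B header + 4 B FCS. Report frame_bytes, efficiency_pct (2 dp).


TCP segment = 85 + 32 = 117 B
IP packet = 117 + 20 = 137 B
Ethernet frame = 137 + 14 + 4 = 155 B
Efficiency = app / frame = 85 / 155 = 0.548387 = 54.8387% -> 54.84% (2 dp)

155, 54.84


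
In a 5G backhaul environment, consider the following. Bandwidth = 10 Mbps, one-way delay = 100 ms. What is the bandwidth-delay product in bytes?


Given: bandwidth = 10 Mbps, delay = 100 ms
BDP in bits = 10 * 10^6 * 100 / 1000
BDP in bits = 1000000
BDP in bytes = 1000000 / 8 = 125000

125000


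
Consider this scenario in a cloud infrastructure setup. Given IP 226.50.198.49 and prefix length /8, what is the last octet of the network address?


Given: IP = 226.50.198.49, prefix = /8
Subnet mask = 255.0.0.0
Last octet of IP: 49
Last octet of mask: 0
Network last octet = 49 AND 0 = 0

0


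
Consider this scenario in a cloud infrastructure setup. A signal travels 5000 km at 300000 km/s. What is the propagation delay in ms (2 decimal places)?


Given: distance = 5000 km, speed = 300000 km/s
Delay = distance / speed = 5000 / 300000 seconds
Delay in ms = 5000 * 1000 / 300000
Delay = 16.6667 ms
Rounded to 2 dp = 16.67 ms

16.67


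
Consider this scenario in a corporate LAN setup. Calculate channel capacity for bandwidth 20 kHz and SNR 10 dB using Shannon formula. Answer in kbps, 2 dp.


Given: B = 20 kHz, SNR = 10 dB
SNR linear = 10^(10/10) = 10
1 + SNR = 11
log2(11) = 3.4594316186
C = 20 * 1000 * 3.4594316186 = 69188.6324 bps
C = 69.188632 kbps -> 69.19 kbps (2 dp)

69.19


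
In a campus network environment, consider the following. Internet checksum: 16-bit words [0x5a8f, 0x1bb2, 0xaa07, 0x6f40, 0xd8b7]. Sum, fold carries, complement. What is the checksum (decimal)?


Given words: [0x5a8f, 0x1bb2, 0xaa07, 0x6f40, 0xd8b7]
Step 1: Sum all words
Raw sum = 23183 + 7090 + 43527 + 28480 + 55479 = 157759
Step 2: Fold carry: (26687 + 2) = 26689
One's complement = ~26689 & 0xFFFF = 38846

38846


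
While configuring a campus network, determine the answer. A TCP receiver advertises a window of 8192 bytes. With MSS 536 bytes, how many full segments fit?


Given: RWND = 8192 bytes, MSS = 536 bytes
Full segments = floor(RWND / MSS)
Full segments = floor(8192 / 536)
Full segments = floor(15.2836) = 15

15


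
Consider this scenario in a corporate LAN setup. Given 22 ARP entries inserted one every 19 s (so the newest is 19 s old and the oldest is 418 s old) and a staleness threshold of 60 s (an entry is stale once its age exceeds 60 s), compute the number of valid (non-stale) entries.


Ages are k * 418/22 s for k = 1..22 (spacing = 19.0000 s).
Entry k is valid iff k * 418/22 <= 60 iff k <= 22 * 60 / 418 = 3.1579
n_valid = floor(3.1579) = 3
(n_stale = 22 - 3 = 19)

3


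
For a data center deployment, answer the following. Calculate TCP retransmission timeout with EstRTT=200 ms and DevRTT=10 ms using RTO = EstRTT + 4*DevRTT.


Given: EstRTT = 200 ms, DevRTT = 10 ms
Timeout = EstRTT + 4 * DevRTT
4 * DevRTT = 4 * 10 = 40
Timeout = 200 + 40 = 240 ms

240


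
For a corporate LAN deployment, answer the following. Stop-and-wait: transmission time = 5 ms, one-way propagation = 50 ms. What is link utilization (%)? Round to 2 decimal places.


Given: Ttrans = 5 ms, Tprop = 50 ms
RTT = 2 * Tprop = 2 * 50 = 100 ms
U = Ttrans / (Ttrans + RTT)
U = 5 / (5 + 100)
U = 5 / 105 = 0.047619
U% = 4.76%

4.76


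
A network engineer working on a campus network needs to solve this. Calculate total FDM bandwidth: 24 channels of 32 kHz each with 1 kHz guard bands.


Given: 24 channels, 32 kHz each, guard = 1 kHz
Channel bandwidth = 24 * 32 = 768 kHz
Guard bands = 23 gaps * 1 kHz = 23 kHz
Total = 768 + 23 = 791 kHz

791


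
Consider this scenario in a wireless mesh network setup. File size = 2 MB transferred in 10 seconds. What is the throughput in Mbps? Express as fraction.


Given: file = 2 MB, time = 10 s
File in Mb = 2 * 8 = 16 Mb
Throughput = 16 / 10 Mbps
Throughput = 8/5 Mbps

8/5


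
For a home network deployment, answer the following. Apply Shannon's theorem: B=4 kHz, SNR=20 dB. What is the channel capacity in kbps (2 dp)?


Given: B = 4 kHz, SNR = 20 dB
SNR linear = 10^(20/10) = 100
1 + SNR = 101
log2(101) = 6.6582114828
C = 4 * 1000 * 6.6582114828 = 26632.8459 bps
C = 26.632846 kbps -> 26.63 kbps (2 dp)

26.63


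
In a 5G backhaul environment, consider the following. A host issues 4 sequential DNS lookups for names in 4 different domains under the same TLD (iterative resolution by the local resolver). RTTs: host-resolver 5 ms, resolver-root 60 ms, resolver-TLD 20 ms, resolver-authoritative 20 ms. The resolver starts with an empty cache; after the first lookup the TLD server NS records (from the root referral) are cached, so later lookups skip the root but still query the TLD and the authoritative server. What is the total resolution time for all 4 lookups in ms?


Lookup 1 (cold cache): local + root + TLD + auth = 5 + 60 + 20 + 20 = 105 ms
Lookups 2..4 (TLD NS cached -> skip root; new domain -> still ask TLD and auth): local + TLD + auth = 5 + 20 + 20 = 45 ms each
Remaining 3 lookups: 3 * 45 = 135 ms
Total = 105 + 135 = 240 ms

240


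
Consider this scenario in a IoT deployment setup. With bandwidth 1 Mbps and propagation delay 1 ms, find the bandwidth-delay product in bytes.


Given: bandwidth = 1 Mbps, delay = 1 ms
BDP in bits = 1 * 10^6 * 1 / 1000
BDP in bits = 1000
BDP in bytes = 1000 / 8 = 125

125


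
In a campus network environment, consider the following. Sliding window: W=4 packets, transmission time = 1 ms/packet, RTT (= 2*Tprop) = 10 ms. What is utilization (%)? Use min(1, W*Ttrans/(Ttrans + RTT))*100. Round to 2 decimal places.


Given: W = 4, Ttrans = 1 ms, RTT = 10 ms (= 2 * Tprop, Tprop = 5 ms)
Cycle time = Ttrans + RTT = 1 + 10 = 11 ms (first packet sent until its ACK returns)
W * Ttrans = 4 * 1 = 4 ms of sending per cycle
W * Ttrans / (Ttrans + RTT) = 4 / 11 = 0.363636
U = min(1, 0.363636) = 0.363636
U% = 36.36%

36.36


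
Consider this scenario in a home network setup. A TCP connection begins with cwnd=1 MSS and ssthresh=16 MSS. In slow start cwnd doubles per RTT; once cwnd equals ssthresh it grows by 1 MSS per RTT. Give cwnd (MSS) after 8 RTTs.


RTT 0: cwnd = 1 MSS (initial)
RTT 1: cwnd = 2 MSS (slow start, doubled)
RTT 2: cwnd = 4 MSS (slow start, doubled)
RTT 3: cwnd = 8 MSS (slow start, doubled)
RTT 4: cwnd = 16 MSS (slow start, doubled)
RTT 5: cwnd = 17 MSS (congestion avoidance, +1)
RTT 6: cwnd = 18 MSS (congestion avoidance, +1)
RTT 7: cwnd = 19 MSS (congestion avoidance, +1)
RTT 8: cwnd = 20 MSS (congestion avoidance, +1)

20


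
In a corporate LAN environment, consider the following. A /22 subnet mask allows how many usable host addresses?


Given: subnet mask /22
Host bits = 32 - 22 = 10
Total addresses = 2^10 = 1024
Usable hosts = 1024 - 2 (network + broadcast) = 1022

1022


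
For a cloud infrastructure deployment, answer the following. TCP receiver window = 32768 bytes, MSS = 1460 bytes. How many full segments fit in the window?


Given: RWND = 32768 bytes, MSS = 1460 bytes
Full segments = floor(RWND / MSS)
Full segments = floor(32768 / 1460)
Full segments = floor(22.4438) = 22

22


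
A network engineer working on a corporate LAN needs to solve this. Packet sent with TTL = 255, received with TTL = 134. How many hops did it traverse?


Given: initial TTL = 255, received TTL = 134
Hops = initial TTL - received TTL
Hops = 255 - 134 = 121

121


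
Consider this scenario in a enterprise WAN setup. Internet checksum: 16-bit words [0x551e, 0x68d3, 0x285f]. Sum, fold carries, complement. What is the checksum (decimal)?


Given words: [0x551e, 0x68d3, 0x285f]
Step 1: Sum all words
Raw sum = 21790 + 26835 + 10335 = 58960
One's complement = ~58960 & 0xFFFF = 6575

6575


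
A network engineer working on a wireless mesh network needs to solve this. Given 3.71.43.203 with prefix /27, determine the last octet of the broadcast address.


Given: IP = 3.71.43.203, prefix = /27
Host bits = 32 - 27 = 5
Network last octet = 203 AND mask = 192
Host part size = 2^5 - 1 = 31
Broadcast last octet = 192 OR 31 = 223

223


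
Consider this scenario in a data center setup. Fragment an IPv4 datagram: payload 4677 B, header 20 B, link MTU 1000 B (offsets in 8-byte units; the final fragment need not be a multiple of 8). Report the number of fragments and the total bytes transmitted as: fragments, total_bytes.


Max data per non-final fragment = floor((MTU - header)/8)*8 = floor((1000 - 20)/8)*8 = floor(980/8)*8 = 976 B
Final fragment needs no 8-byte alignment: it can carry up to MTU - header = 980 B
Non-final fragments needed = ceil((payload - 980) / 976) = ceil(3697/976) = ceil(3.7879) = 4
Number of fragments = 4 + 1 = 5
Fragment sizes (data): 4 * 976 B + 773 B (last, 773 <= 980 OK)
Total bytes sent = payload + n_frags * header = 4677 + 5*20 = 4677 + 100 = 4777 B

5, 4777


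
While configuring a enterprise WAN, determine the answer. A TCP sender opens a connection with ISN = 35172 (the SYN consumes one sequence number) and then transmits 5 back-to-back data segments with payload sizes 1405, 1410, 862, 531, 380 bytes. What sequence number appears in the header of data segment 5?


The SYN occupies sequence number ISN = 35172, so the first data byte is ISN + 1 = 35173.
SEQ of data segment i = (ISN + 1) + sum of payload sizes of segments 1..i-1.
Segment 1: SEQ = 35173, payload = 1405 bytes
Segment 2: SEQ = 36578, payload = 1410 bytes
Segment 3: SEQ = 37988, payload = 862 bytes
Segment 4: SEQ = 38850, payload = 531 bytes
Segment 5: SEQ = 39381, payload = 380 bytes
SEQ of segment 5 = 35173 + 1405 + 1410 + 862 + 531 = 39381

39381


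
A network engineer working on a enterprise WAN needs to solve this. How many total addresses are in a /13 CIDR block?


Given: CIDR prefix /13
Host bits = 32 - 13 = 19
Total addresses = 2^19 = 524288

524288


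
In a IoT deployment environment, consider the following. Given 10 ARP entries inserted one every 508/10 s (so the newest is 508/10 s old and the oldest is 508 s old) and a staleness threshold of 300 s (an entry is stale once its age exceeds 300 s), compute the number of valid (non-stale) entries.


Ages are k * 508/10 s for k = 1..10 (spacing = 50.8000 s).
Entry k is valid iff k * 508/10 <= 300 iff k <= 10 * 300 / 508 = 5.9055
n_valid = floor(5.9055) = 5
(n_stale = 10 - 5 = 5)

5


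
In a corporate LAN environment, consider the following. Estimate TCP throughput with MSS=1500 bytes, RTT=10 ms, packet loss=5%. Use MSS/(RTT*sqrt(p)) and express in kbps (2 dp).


Given: MSS = 1500 bytes, RTT = 10 ms, loss = 5%
RTT in seconds = 10 / 1000 = 0.01
Loss rate = 5% = 0.05
sqrt(loss) = sqrt(0.05) = 0.223606797750
Throughput (bytes/s) = 1500 / (0.01 * 0.223606797750) = 670820.3932
Throughput (kbps) = 670820.3932 * 8 / 1000 = 5366.563146 -> 5366.56 kbps (2 dp)

5366.56


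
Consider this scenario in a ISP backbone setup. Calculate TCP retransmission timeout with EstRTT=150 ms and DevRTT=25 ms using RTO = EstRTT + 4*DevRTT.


Given: EstRTT = 150 ms, DevRTT = 25 ms
Timeout = EstRTT + 4 * DevRTT
4 * DevRTT = 4 * 25 = 100
Timeout = 150 + 100 = 250 ms

250


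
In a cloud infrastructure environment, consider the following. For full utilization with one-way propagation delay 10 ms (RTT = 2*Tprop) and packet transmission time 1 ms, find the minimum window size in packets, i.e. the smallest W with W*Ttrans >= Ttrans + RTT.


Given: Ttrans = 1 ms, RTT = 20 ms (= 2 * Tprop, Tprop = 10 ms)
Time until first ACK returns = Ttrans + RTT = 1 + 20 = 21 ms
Need W * Ttrans >= Ttrans + RTT  ->  W >= (Ttrans + RTT) / Ttrans
(Ttrans + RTT) / Ttrans = 21 / 1 = 21
W_min = ceil(21) = 21

21


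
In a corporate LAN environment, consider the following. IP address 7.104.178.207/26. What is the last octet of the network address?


Given: IP = 7.104.178.207, prefix = /26
Subnet mask = 255.255.255.192
Last octet of IP: 207
Last octet of mask: 192
Network last octet = 207 AND 192 = 192

192


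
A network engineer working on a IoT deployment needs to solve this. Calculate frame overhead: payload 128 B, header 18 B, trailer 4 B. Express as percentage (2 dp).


Given: payload = 128 B, header = 18 B, trailer = 4 B
Overhead bytes = header + trailer = 18 + 4 = 22
Total frame = payload + overhead = 128 + 22 = 150
Overhead % = 22 / 150 * 100 = 14.6667% -> 14.67% (2 dp)

14.67


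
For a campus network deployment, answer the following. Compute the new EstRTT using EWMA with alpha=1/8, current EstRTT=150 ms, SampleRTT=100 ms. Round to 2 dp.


Given: EstRTT = 150 ms, SampleRTT = 100 ms, alpha = 1/8
New EstRTT = (1 - alpha) * EstRTT + alpha * SampleRTT
(7/8) * 150 = 131.25
(1/8) * 100 = 12.5
New EstRTT = 131.25 + 12.5 = 143.75 ms -> 143.75 ms (2 dp)

143.75


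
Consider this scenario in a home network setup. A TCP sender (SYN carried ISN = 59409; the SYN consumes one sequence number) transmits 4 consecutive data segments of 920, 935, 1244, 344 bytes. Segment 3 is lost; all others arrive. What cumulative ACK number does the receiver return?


SYN uses sequence number 59409; first data byte = ISN + 1 = 59410.
Segment 1: SEQ = 59410, len = 920 B, covers [59410, 60329]
Segment 2: SEQ = 60330, len = 935 B, covers [60330, 61264]
Segment 3: SEQ = 61265, len = 1244 B, covers [61265, 62508] [LOST]
Segment 4: SEQ = 62509, len = 344 B, covers [62509, 62852]
In-order data received: bytes [59410, 61264] (segments 1..2).
Segment 3 missing -> gap begins at byte 61265; later segments buffered out of order.
Cumulative ACK = next expected in-order byte = 59410 + 920 + 935 = 61265

61265


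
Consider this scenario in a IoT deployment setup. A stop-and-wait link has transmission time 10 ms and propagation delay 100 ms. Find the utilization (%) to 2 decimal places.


Given: Ttrans = 10 ms, Tprop = 100 ms
RTT = 2 * Tprop = 2 * 100 = 200 ms
U = Ttrans / (Ttrans + RTT)
U = 10 / (10 + 200)
U = 10 / 210 = 0.047619
U% = 4.76%

4.76


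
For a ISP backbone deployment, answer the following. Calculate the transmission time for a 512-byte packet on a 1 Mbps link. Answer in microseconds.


Given: packet = 512 bytes, bandwidth = 1 Mbps
Packet in bits = 512 * 8 = 4096 bits
Bandwidth = 1 * 10^6 = 1000000 bps
Time = 4096 / 1000000 seconds
Time in us = 4096 * 10^6 / 1000000 = 4096

4096


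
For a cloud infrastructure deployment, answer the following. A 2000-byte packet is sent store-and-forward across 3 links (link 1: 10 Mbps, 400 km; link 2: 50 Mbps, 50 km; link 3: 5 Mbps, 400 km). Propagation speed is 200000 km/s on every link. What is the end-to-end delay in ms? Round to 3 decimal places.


Packet = 2000 bytes = 16000 bits. Store-and-forward: sum (t_trans + t_prop) per link.
Link 1: t_trans = 16000/(10*10^6) s = 1.6000 ms; t_prop = 400/200000 s = 2.0000 ms; subtotal = 3.6000 ms
Link 2: t_trans = 16000/(50*10^6) s = 0.3200 ms; t_prop = 50/200000 s = 0.2500 ms; subtotal = 0.5700 ms
Link 3: t_trans = 16000/(5*10^6) s = 3.2000 ms; t_prop = 400/200000 s = 2.0000 ms; subtotal = 5.2000 ms
End-to-end = 3.6000 + 0.5700 + 5.2000 = 9.3700 ms -> 9.370 ms (3 dp)

9.370


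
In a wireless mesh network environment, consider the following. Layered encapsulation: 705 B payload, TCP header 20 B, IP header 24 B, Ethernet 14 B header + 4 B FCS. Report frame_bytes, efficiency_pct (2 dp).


TCP segment = 705 + 20 = 725 B
IP packet = 725 + 24 = 749 B
Ethernet frame = 749 + 14 + 4 = 767 B
Efficiency = app / frame = 705 / 767 = 0.919166 = 91.9166% -> 91.92% (2 dp)

767, 91.92


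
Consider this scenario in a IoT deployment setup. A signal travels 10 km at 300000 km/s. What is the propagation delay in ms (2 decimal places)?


Given: distance = 10 km, speed = 300000 km/s
Delay = distance / speed = 10 / 300000 seconds
Delay in ms = 10 * 1000 / 300000
Delay = 0.0333 ms
Rounded to 2 dp = 0.03 ms

0.03


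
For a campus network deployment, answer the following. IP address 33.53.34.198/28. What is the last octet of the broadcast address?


Given: IP = 33.53.34.198, prefix = /28
Host bits = 32 - 28 = 4
Network last octet = 198 AND mask = 192
Host part size = 2^4 - 1 = 15
Broadcast last octet = 192 OR 15 = 207

207


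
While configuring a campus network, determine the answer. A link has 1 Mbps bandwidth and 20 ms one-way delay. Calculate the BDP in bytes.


Given: bandwidth = 1 Mbps, delay = 20 ms
BDP in bits = 1 * 10^6 * 20 / 1000
BDP in bits = 20000
BDP in bytes = 20000 / 8 = 2500

2500


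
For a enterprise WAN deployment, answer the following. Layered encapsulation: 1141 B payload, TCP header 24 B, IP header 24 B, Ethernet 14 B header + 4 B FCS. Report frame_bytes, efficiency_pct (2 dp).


TCP segment = 1141 + 24 = 1165 B
IP packet = 1165 + 24 = 1189 B
Ethernet frame = 1189 + 14 + 4 = 1207 B
Efficiency = app / frame = 1141 / 1207 = 0.945319 = 94.5319% -> 94.53% (2 dp)

1207, 94.53


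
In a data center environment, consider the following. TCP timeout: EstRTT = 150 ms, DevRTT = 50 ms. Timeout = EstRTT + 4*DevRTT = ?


Given: EstRTT = 150 ms, DevRTT = 50 ms
Timeout = EstRTT + 4 * DevRTT
4 * DevRTT = 4 * 50 = 200
Timeout = 150 + 200 = 350 ms

350


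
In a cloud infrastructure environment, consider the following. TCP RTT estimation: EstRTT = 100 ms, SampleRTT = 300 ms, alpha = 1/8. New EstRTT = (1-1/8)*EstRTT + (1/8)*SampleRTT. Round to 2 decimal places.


Given: EstRTT = 100 ms, SampleRTT = 300 ms, alpha = 1/8
New EstRTT = (1 - alpha) * EstRTT + alpha * SampleRTT
(7/8) * 100 = 87.5
(1/8) * 300 = 37.5
New EstRTT = 87.5 + 37.5 = 125 ms -> 125.00 ms (2 dp)

125.00
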